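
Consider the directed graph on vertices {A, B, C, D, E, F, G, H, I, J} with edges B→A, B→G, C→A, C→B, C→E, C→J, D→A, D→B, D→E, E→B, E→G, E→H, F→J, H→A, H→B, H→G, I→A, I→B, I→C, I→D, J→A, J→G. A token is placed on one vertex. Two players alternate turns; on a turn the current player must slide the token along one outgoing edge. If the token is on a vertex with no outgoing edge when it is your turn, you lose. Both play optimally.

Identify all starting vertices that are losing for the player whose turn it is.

Use the standard recursion: the mover loses at a terminal position; elsewhere, the mover wins exactly when some move hands the opponent an L position.
Every edge goes from a vertex to one that appears earlier in the order A, G, B, H, E, J, D, C, I, F, so processing vertices in that order labels each vertex after all of its successors.
A: no outgoing edge → L
G: no outgoing edge → L
B: →G(L), so W
H: →G(L), so W
E: →G(L), so W
J: →G(L), so W
D: →A(L), so W
C: →A(L), so W
I: →A(L), so W
F: →J(W) only, which is W, so L
Reading off the rows marked L gives the requested list; there are 3 such vertices.

A, F, G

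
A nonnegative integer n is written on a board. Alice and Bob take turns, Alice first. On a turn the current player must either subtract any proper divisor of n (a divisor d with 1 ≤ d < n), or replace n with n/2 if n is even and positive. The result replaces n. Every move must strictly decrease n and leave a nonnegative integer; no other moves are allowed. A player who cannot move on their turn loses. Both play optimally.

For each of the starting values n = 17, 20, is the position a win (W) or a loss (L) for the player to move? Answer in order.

Classify positions by backward induction: terminal positions (no move available) are L. From any other position, the mover wins iff some move reaches an L.
n=0: no move → L
n=1: no move → L
n=2: →1(L), so W
n=3: →2(W) only, which is W, so L
n=4: →3(L), so W
n=5: →4(W) only, which is W, so L
n=6: →3(L), so W
n=7: →6(W) only, which is W, so L
n=8: →7(L), so W
n=9: →6(W), 8(W) — all W, so L
n=10: →5(L), so W
n=11: →10(W) only, which is W, so L
n=12: →9(L), so W
n=13: →12(W) only, which is W, so L
n=14: →7(L), so W
n=15: →10(W), 12(W), 14(W) — all W, so L
n=16: →15(L), so W
n=17: →16(W) only, which is W, so L
n=18: →9(L), so W
n=19: →18(W) only, which is W, so L
n=20: →15(L), so W

17: L, 20: W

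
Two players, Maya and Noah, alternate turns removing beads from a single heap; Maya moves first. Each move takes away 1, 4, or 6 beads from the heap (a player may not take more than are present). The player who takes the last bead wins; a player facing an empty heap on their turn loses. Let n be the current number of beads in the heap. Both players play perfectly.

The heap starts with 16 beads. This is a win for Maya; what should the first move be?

Use the standard recursion: the mover loses at a terminal position; elsewhere, the mover wins exactly when some move hands the opponent an L position.
n=0: no move → L
n=1: reaches L-position 0 → W
n=2: only reaches 1(W), which is W → L
n=3: reaches L-position 2 → W
n=4: reaches L-position 0 → W
n=5: only reaches 4(W), 1(W), all W → L
n=6: reaches L-position 5 → W
n=7: only reaches 6(W), 3(W), 1(W), all W → L
n=8: reaches L-position 7 → W
n=9: reaches L-position 5 → W
n=10: only reaches 9(W), 6(W), 4(W), all W → L
n=11: reaches L-position 10 → W
n=12: only reaches 11(W), 8(W), 6(W), all W → L
n=13: reaches L-position 12 → W
n=14: reaches L-position 10 → W
n=15: only reaches 14(W), 11(W), 9(W), all W → L
n=16: reaches L-position 15 → W
From 16, the L positions reachable in one move are: 15, 12, 10. Any move reaching one of these is winning.

Remove 1, leaving 15.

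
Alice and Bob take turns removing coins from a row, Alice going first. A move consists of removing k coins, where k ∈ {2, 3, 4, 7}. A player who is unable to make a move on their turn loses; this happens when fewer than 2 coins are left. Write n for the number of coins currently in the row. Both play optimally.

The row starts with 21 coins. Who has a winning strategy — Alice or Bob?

Alice wins.

Classify positions by backward induction: terminal positions (no move available) are L. From any other position, the mover wins iff some move reaches an L.
n=0: no move → L
n=1: no move → L
n=2: →0(L), so W
n=3: →1(L), so W
n=4: →1(L), so W
n=5: →1(L), so W
n=6: →4(W), 3(W), 2(W) — all W, so L
n=7: →0(L), so W
n=8: →6(L), so W
n=9: →6(L), so W
n=10: →6(L), so W
n=11: →9(W), 8(W), 7(W), 4(W) — all W, so L
n=12: →10(W), 9(W), 8(W), 5(W) — all W, so L
n=13: →11(L), so W
n=14: →12(L), so W
n=15: →12(L), so W
n=16: →12(L), so W
n=17: →15(W), 14(W), 13(W), 10(W) — all W, so L
n=18: →11(L), so W
n=19: →17(L), so W
n=20: →17(L), so W
n=21: →17(L), so W
The starting position 21 is W: Alice should remove 4, leaving 17, handing over an L position.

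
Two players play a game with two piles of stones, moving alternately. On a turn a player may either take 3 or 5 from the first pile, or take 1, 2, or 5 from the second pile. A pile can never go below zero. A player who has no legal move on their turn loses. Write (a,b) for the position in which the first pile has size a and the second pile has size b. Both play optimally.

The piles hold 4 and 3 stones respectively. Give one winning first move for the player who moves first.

Move to (1,3).

Use the standard recursion: the mover loses at a terminal position; elsewhere, the mover wins exactly when some move hands the opponent an L position.
No move ever increases a pile, so every position that can arise here has a ≤ 4 and b ≤ 3; it is enough to label the cells with 0 ≤ a ≤ 4 and 0 ≤ b ≤ 3.
Every move lowers a or b (never raises either), so fill the grid row by row in increasing a, and left to right within a row: each cell's successors are then already labelled.
      b=0  b=1  b=2  b=3
a=0:    L    W    W    L
a=1:    L    W    W    L
a=2:    L    W    W    L
a=3:    W    L    W    W
a=4:    W    L    W    W
Cells with no legal move (terminal, hence L): (0,0), (1,0), (2,0).
The remaining L cells, each justified by listing all of its moves:
(0,3): →(0,2)(W), (0,1)(W) — all W, so L
(1,3): →(1,2)(W), (1,1)(W) — all W, so L
(2,3): →(2,2)(W), (2,1)(W) — all W, so L
(3,1): →(0,1)(W), (3,0)(W) — all W, so L
(4,1): →(1,1)(W), (4,0)(W) — all W, so L
Every other cell has at least one move into one of the L cells above, so it is W.
From (4,3), the L positions reachable in one move are: (1,3), (4,1). Any move reaching one of these is winning.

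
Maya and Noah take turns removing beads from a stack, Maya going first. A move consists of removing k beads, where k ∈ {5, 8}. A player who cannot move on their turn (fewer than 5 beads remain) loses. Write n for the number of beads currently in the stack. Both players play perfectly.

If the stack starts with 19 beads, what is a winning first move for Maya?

Compute win/loss labels from the base case upward. A position with no move is L. Any other position is W if it can reach an L in one move, else L.
n=0: no move → L
n=1: no move → L
n=2: no move → L
n=3: no move → L
n=4: no move → L
n=5: →0(L), so W
n=6: →1(L), so W
n=7: →2(L), so W
n=8: →3(L), so W
n=9: →4(L), so W
n=10: →2(L), so W
n=11: →3(L), so W
n=12: →4(L), so W
n=13: →8(W), 5(W) — all W, so L
n=14: →9(W), 6(W) — all W, so L
n=15: →10(W), 7(W) — all W, so L
n=16: →11(W), 8(W) — all W, so L
n=17: →12(W), 9(W) — all W, so L
n=18: →13(L), so W
n=19: →14(L), so W
From 19, the L positions reachable in one move are: 14.

Remove 5, leaving 14.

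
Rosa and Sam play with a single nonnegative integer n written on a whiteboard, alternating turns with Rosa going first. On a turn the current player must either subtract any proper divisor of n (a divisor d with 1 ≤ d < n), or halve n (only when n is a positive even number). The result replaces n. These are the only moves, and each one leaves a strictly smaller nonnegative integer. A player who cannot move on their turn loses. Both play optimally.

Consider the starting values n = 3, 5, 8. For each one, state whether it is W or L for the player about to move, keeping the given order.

Label each position W (a win for the player to move) or L (a loss). A position with no legal move is L; any other position is W exactly when some move reaches an L, and L when every move reaches a W.
n=0: no move → L
n=1: no move → L
n=2: W (go to 1, an L position)
n=3: L (sole option 2(W) is W)
n=4: W (go to 3, an L position)
n=5: L (sole option 4(W) is W)
n=6: W (go to 3, an L position)
n=7: L (sole option 6(W) is W)
n=8: W (go to 7, an L position)

3: L, 5: L, 8: W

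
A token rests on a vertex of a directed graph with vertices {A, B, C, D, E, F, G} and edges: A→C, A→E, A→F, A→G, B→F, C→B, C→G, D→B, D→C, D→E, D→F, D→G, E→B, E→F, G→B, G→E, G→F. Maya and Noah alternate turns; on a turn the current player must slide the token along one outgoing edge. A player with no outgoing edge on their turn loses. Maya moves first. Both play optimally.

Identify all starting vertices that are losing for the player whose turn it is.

Build the W/L table. Terminal = L. A non-terminal position is W if it has a move to some L; otherwise it is L.
Every edge goes from a vertex to one that appears earlier in the order F, B, E, G, C, A, D, so processing vertices in that order labels each vertex after all of its successors.
F: no outgoing edge → L
B: →F(L), so W
E: →F(L), so W
G: →F(L), so W
C: →G(W), B(W) — all W, so L
A: →C(L), so W
D: →C(L), so W
Reading off the rows marked L gives the requested list; there are 2 such vertices.

C, F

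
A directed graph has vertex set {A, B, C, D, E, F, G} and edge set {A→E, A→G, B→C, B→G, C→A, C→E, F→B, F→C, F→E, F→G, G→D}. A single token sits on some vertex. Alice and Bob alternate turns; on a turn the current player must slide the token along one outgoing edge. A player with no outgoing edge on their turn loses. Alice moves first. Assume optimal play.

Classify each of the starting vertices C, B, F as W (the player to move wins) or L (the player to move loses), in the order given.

C: W, B: L, F: W

Build the W/L table. Terminal = L. A non-terminal position is W if it has a move to some L; otherwise it is L.
Every edge goes from a vertex to one that appears earlier in the order E, D, G, A, C, B, F, so processing vertices in that order labels each vertex after all of its successors.
E: no outgoing edge → L
D: no outgoing edge → L
G: →D(L), so W
A: →E(L), so W
C: →E(L), so W
B: →C(W), G(W) — all W, so L
F: →B(L), so W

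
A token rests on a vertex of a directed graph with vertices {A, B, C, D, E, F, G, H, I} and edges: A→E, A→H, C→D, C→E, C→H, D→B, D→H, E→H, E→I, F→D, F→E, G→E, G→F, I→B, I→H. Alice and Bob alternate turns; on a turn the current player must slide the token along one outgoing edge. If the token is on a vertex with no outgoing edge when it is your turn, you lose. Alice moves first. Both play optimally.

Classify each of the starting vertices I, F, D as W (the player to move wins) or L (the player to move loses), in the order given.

I: W, F: L, D: W

Work bottom-up. With no move the player to move loses. Otherwise the position is W if at least one move leads to an L position for the opponent, and L if every move leads to a W.
Every edge goes from a vertex to one that appears earlier in the order B, H, D, I, E, C, F, G, A, so processing vertices in that order labels each vertex after all of its successors.
B: no outgoing edge → L
H: no outgoing edge → L
D: W (go to H, an L position)
I: W (go to H, an L position)
E: W (go to H, an L position)
C: W (go to H, an L position)
F: L (options E(W), D(W) are all W)
G: W (go to F, an L position)
A: W (go to H, an L position)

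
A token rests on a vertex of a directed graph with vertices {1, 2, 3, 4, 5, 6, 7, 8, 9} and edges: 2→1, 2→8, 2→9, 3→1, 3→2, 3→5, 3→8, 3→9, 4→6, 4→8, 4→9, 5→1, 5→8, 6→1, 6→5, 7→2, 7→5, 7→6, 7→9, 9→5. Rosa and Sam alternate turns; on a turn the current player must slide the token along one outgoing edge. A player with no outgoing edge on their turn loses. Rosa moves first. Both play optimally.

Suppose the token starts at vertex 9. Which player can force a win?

Sam wins.

Use the standard recursion: the mover loses at a terminal position; elsewhere, the mover wins exactly when some move hands the opponent an L position.
Every edge goes from a vertex to one that appears earlier in the order 1, 8, 5, 9, 2, 6, 4, 7, 3, so processing vertices in that order labels each vertex after all of its successors.
1: no outgoing edge → L
8: no outgoing edge → L
5: can move to 8, which is L ⇒ W
9: the only move is to 5(W), a W ⇒ L
2: can move to 9, which is L ⇒ W
6: can move to 1, which is L ⇒ W
4: can move to 9, which is L ⇒ W
7: can move to 9, which is L ⇒ W
3: can move to 9, which is L ⇒ W
Every move from 9 reaches a W position, so the mover loses.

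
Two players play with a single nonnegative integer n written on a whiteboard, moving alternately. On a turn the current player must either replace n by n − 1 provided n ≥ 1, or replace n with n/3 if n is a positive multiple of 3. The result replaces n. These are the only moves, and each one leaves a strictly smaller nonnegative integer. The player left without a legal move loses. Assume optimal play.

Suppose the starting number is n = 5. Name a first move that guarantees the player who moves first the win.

Positions with no move are L. A position that does have a move is losing for the player to move precisely when every available move leads to a winning position for the opponent. Fill in the labels:
n=0: no move → L
n=1: can move to 0, which is L ⇒ W
n=2: the only move is to 1(W), a W ⇒ L
n=3: can move to 2, which is L ⇒ W
n=4: the only move is to 3(W), a W ⇒ L
n=5: can move to 4, which is L ⇒ W
From 5, the L positions reachable in one move are: 4.

Move to 4.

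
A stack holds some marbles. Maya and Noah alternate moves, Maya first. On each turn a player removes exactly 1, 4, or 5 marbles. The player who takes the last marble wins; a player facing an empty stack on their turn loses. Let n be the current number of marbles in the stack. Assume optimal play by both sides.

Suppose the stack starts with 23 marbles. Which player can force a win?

Classify positions by backward induction: terminal positions (no move available) are L. From any other position, the mover wins iff some move reaches an L.
n=0: no move → L
n=1: can move to 0, which is L ⇒ W
n=2: the only move is to 1(W), a W ⇒ L
n=3: can move to 2, which is L ⇒ W
n=4: can move to 0, which is L ⇒ W
n=5: can move to 0, which is L ⇒ W
n=6: can move to 2, which is L ⇒ W
n=7: can move to 2, which is L ⇒ W
n=8: moves to 7(W), 4(W), 3(W); every one is W ⇒ L
n=9: can move to 8, which is L ⇒ W
n=10: moves to 9(W), 6(W), 5(W); every one is W ⇒ L
n=11: can move to 10, which is L ⇒ W
n=12: can move to 8, which is L ⇒ W
n=13: can move to 8, which is L ⇒ W
n=14: can move to 10, which is L ⇒ W
n=15: can move to 10, which is L ⇒ W
n=16: moves to 15(W), 12(W), 11(W); every one is W ⇒ L
n=17: can move to 16, which is L ⇒ W
n=18: moves to 17(W), 14(W), 13(W); every one is W ⇒ L
n=19: can move to 18, which is L ⇒ W
n=20: can move to 16, which is L ⇒ W
n=21: can move to 16, which is L ⇒ W
n=22: can move to 18, which is L ⇒ W
n=23: can move to 18, which is L ⇒ W
From 23 Maya can remove 5, leaving 18, reaching an L position.

Maya wins.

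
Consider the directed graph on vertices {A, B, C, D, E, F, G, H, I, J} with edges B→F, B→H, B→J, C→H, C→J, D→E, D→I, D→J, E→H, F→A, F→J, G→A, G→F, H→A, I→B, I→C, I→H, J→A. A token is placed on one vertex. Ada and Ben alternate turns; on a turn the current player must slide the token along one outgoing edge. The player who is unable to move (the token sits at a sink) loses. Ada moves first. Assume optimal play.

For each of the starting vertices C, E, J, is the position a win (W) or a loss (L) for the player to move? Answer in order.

Use the standard recursion: the mover loses at a terminal position; elsewhere, the mover wins exactly when some move hands the opponent an L position.
Every edge goes from a vertex to one that appears earlier in the order A, J, F, H, B, E, C, I, G, D, so processing vertices in that order labels each vertex after all of its successors.
A: no outgoing edge → L
J: can move to A, which is L ⇒ W
F: can move to A, which is L ⇒ W
H: can move to A, which is L ⇒ W
B: moves to H(W), F(W), J(W); every one is W ⇒ L
E: the only move is to H(W), a W ⇒ L
C: moves to H(W), J(W); every one is W ⇒ L
I: can move to C, which is L ⇒ W
G: can move to A, which is L ⇒ W
D: can move to E, which is L ⇒ W

C: L, E: L, J: W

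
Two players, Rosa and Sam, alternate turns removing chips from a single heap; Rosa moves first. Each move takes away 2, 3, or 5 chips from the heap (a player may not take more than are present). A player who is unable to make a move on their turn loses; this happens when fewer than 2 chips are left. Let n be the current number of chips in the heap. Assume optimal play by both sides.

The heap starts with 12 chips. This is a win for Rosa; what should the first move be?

Use the standard recursion: the mover loses at a terminal position; elsewhere, the mover wins exactly when some move hands the opponent an L position.
n=0: no move → L
n=1: no move → L
n=2: can move to 0, which is L ⇒ W
n=3: can move to 1, which is L ⇒ W
n=4: can move to 1, which is L ⇒ W
n=5: can move to 0, which is L ⇒ W
n=6: can move to 1, which is L ⇒ W
n=7: moves to 5(W), 4(W), 2(W); every one is W ⇒ L
n=8: moves to 6(W), 5(W), 3(W); every one is W ⇒ L
n=9: can move to 7, which is L ⇒ W
n=10: can move to 8, which is L ⇒ W
n=11: can move to 8, which is L ⇒ W
n=12: can move to 7, which is L ⇒ W
From 12, the L positions reachable in one move are: 7.

Remove 5, leaving 7.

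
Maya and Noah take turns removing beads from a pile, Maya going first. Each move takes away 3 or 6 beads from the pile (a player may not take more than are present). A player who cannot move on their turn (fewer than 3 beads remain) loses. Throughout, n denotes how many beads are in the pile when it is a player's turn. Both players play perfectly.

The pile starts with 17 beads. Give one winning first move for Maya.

Remove 6, leaving 11.

Positions with no move are L. A position that does have a move is losing for the player to move precisely when every available move leads to a winning position for the opponent. Fill in the labels:
n=0: no move → L
n=1: no move → L
n=2: no move → L
n=3: can move to 0, which is L ⇒ W
n=4: can move to 1, which is L ⇒ W
n=5: can move to 2, which is L ⇒ W
n=6: can move to 0, which is L ⇒ W
n=7: can move to 1, which is L ⇒ W
n=8: can move to 2, which is L ⇒ W
n=9: moves to 6(W), 3(W); every one is W ⇒ L
n=10: moves to 7(W), 4(W); every one is W ⇒ L
n=11: moves to 8(W), 5(W); every one is W ⇒ L
n=12: can move to 9, which is L ⇒ W
n=13: can move to 10, which is L ⇒ W
n=14: can move to 11, which is L ⇒ W
n=15: can move to 9, which is L ⇒ W
n=16: can move to 10, which is L ⇒ W
n=17: can move to 11, which is L ⇒ W
From 17, the L positions reachable in one move are: 11.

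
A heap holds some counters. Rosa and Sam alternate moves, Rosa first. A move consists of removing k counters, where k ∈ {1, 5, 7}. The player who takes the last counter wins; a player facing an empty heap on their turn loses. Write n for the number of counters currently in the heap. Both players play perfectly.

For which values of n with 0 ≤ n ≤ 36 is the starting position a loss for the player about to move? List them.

Label each position W (a win for the player to move) or L (a loss). A position with no legal move is L; any other position is W exactly when some move reaches an L, and L when every move reaches a W.
n=0: no move → L
n=1: →0(L), so W
n=2: →1(W) only, which is W, so L
n=3: →2(L), so W
n=4: →3(W) only, which is W, so L
n=5: →4(L), so W
n=6: →5(W), 1(W) — all W, so L
n=7: →6(L), so W
n=8: →7(W), 3(W), 1(W) — all W, so L
n=9: →8(L), so W
n=10: →9(W), 5(W), 3(W) — all W, so L
n=11: →10(L), so W
n=12: →11(W), 7(W), 5(W) — all W, so L
n=13: →12(L), so W
n=14: →13(W), 9(W), 7(W) — all W, so L
n=15: →14(L), so W
n=16: →15(W), 11(W), 9(W) — all W, so L
n=17: →16(L), so W
n=18: →17(W), 13(W), 11(W) — all W, so L
n=19: →18(L), so W
n=20: →19(W), 15(W), 13(W) — all W, so L
n=21: →20(L), so W
n=22: →21(W), 17(W), 15(W) — all W, so L
n=23: →22(L), so W
n=24: →23(W), 19(W), 17(W) — all W, so L
n=25: →24(L), so W
n=26: →25(W), 21(W), 19(W) — all W, so L
n=27: →26(L), so W
n=28: →27(W), 23(W), 21(W) — all W, so L
n=29: →28(L), so W
n=30: →29(W), 25(W), 23(W) — all W, so L
n=31: →30(L), so W
n=32: →31(W), 27(W), 25(W) — all W, so L
n=33: →32(L), so W
n=34: →33(W), 29(W), 27(W) — all W, so L
n=35: →34(L), so W
n=36: →35(W), 31(W), 29(W) — all W, so L
The losing starting values of n are exactly the entries labelled L in this table (19 of them).

0, 2, 4, 6, 8, 10, 12, 14, 16, 18, 20, 22, 24, 26, 28, 30, 32, 34, 36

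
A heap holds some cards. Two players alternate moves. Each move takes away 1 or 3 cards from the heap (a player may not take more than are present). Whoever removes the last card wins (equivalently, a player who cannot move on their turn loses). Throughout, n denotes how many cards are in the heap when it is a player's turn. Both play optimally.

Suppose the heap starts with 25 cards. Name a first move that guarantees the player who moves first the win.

Remove 1, leaving 24.

Compute win/loss labels from the base case upward. A position with no move is L. Any other position is W if it can reach an L in one move, else L.
n=0: no move → L
n=1: reaches L-position 0 → W
n=2: only reaches 1(W), which is W → L
n=3: reaches L-position 2 → W
n=4: only reaches 3(W), 1(W), all W → L
n=5: reaches L-position 4 → W
n=6: only reaches 5(W), 3(W), all W → L
n=7: reaches L-position 6 → W
n=8: only reaches 7(W), 5(W), all W → L
n=9: reaches L-position 8 → W
n=10: only reaches 9(W), 7(W), all W → L
n=11: reaches L-position 10 → W
n=12: only reaches 11(W), 9(W), all W → L
n=13: reaches L-position 12 → W
n=14: only reaches 13(W), 11(W), all W → L
n=15: reaches L-position 14 → W
n=16: only reaches 15(W), 13(W), all W → L
n=17: reaches L-position 16 → W
n=18: only reaches 17(W), 15(W), all W → L
n=19: reaches L-position 18 → W
n=20: only reaches 19(W), 17(W), all W → L
n=21: reaches L-position 20 → W
n=22: only reaches 21(W), 19(W), all W → L
n=23: reaches L-position 22 → W
n=24: only reaches 23(W), 21(W), all W → L
n=25: reaches L-position 24 → W
From 25, the L positions reachable in one move are: 24, 22. Any move reaching one of these is winning.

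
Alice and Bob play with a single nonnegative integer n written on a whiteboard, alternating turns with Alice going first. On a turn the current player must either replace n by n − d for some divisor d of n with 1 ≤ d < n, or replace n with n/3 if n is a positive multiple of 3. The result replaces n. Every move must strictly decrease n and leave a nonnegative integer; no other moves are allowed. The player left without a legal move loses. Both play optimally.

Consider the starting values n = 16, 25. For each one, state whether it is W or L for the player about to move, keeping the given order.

Work bottom-up. With no move the player to move loses. Otherwise the position is W if at least one move leads to an L position for the opponent, and L if every move leads to a W.
n=0: no move → L
n=1: no move → L
n=2: W (go to 1, an L position)
n=3: W (go to 1, an L position)
n=4: L (options 2(W), 3(W) are all W)
n=5: W (go to 4, an L position)
n=6: W (go to 4, an L position)
n=7: L (sole option 6(W) is W)
n=8: W (go to 4, an L position)
n=9: L (options 3(W), 6(W), 8(W) are all W)
n=10: W (go to 9, an L position)
n=11: L (sole option 10(W) is W)
n=12: W (go to 4, an L position)
n=13: L (sole option 12(W) is W)
n=14: W (go to 7, an L position)
n=15: L (options 5(W), 10(W), 12(W), 14(W) are all W)
n=16: W (go to 15, an L position)
n=17: L (sole option 16(W) is W)
n=18: W (go to 9, an L position)
n=19: L (sole option 18(W) is W)
n=20: W (go to 15, an L position)
n=21: W (go to 7, an L position)
n=22: W (go to 11, an L position)
n=23: L (sole option 22(W) is W)
n=24: W (go to 23, an L position)
n=25: L (options 20(W), 24(W) are all W)

16: W, 25: L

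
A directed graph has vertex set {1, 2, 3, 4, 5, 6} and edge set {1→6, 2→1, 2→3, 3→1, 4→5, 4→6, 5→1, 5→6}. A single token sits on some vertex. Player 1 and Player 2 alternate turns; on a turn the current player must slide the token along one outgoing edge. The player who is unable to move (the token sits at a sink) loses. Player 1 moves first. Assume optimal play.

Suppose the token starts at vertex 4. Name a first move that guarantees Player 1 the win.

Classify positions by backward induction: terminal positions (no move available) are L. From any other position, the mover wins iff some move reaches an L.
Every edge goes from a vertex to one that appears earlier in the order 6, 1, 5, 3, 2, 4, so processing vertices in that order labels each vertex after all of its successors.
6: no outgoing edge → L
1: W (go to 6, an L position)
5: W (go to 6, an L position)
3: L (sole option 1(W) is W)
2: W (go to 3, an L position)
4: W (go to 6, an L position)
From 4, the L positions reachable in one move are: 6.

Move to 6.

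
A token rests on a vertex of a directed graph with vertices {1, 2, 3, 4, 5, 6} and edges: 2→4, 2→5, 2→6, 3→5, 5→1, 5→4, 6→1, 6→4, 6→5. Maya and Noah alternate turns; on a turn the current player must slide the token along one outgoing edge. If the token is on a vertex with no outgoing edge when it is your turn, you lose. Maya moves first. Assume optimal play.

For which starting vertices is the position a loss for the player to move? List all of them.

Compute win/loss labels from the base case upward. A position with no move is L. Any other position is W if it can reach an L in one move, else L.
Every edge goes from a vertex to one that appears earlier in the order 1, 4, 5, 6, 2, 3, so processing vertices in that order labels each vertex after all of its successors.
1: no outgoing edge → L
4: no outgoing edge → L
5: reaches L-position 4 → W
6: reaches L-position 4 → W
2: reaches L-position 4 → W
3: only reaches 5(W), which is W → L
Reading off the rows marked L gives the requested list; there are 3 such vertices.

1, 3, 4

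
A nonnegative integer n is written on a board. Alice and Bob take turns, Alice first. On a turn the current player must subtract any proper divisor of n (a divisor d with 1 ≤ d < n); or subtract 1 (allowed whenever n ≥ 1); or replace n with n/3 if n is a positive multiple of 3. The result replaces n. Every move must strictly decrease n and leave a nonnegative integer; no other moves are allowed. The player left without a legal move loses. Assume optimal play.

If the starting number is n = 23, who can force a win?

Bob wins.

Compute win/loss labels from the base case upward. A position with no move is L. Any other position is W if it can reach an L in one move, else L.
n=0: no move → L
n=1: →0(L), so W
n=2: →1(W) only, which is W, so L
n=3: →2(L), so W
n=4: →2(L), so W
n=5: →4(W) only, which is W, so L
n=6: →2(L), so W
n=7: →6(W) only, which is W, so L
n=8: →7(L), so W
n=9: →3(W), 6(W), 8(W) — all W, so L
n=10: →5(L), so W
n=11: →10(W) only, which is W, so L
n=12: →9(L), so W
n=13: →12(W) only, which is W, so L
n=14: →7(L), so W
n=15: →5(L), so W
n=16: →8(W), 12(W), 14(W), 15(W) — all W, so L
n=17: →16(L), so W
n=18: →9(L), so W
n=19: →18(W) only, which is W, so L
n=20: →16(L), so W
n=21: →7(L), so W
n=22: →11(L), so W
n=23: →22(W) only, which is W, so L
The starting position 23 is L: whatever Alice does, the opponent receives a W position.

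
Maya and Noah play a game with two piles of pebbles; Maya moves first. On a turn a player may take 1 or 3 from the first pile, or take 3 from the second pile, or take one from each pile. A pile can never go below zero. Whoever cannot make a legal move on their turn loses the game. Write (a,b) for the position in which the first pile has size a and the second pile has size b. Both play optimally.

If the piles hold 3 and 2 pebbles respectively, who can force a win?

Maya wins.

Use the standard recursion: the mover loses at a terminal position; elsewhere, the mover wins exactly when some move hands the opponent an L position.
No move ever increases a pile, so every position that can arise here has a ≤ 3 and b ≤ 2; it is enough to label the cells with 0 ≤ a ≤ 3 and 0 ≤ b ≤ 2.
Every move lowers a or b (never raises either), so fill the grid row by row in increasing a, and left to right within a row: each cell's successors are then already labelled.
      b=0  b=1  b=2
a=0:    L    L    L
a=1:    W    W    W
a=2:    L    L    L
a=3:    W    W    W
Cells with no legal move (terminal, hence L): (0,0), (0,1), (0,2).
The remaining L cells, each justified by listing all of its moves:
(2,0): L (sole option (1,0)(W) is W)
(2,1): L (options (1,1)(W), (1,0)(W) are all W)
(2,2): L (options (1,2)(W), (1,1)(W) are all W)
Every other cell has at least one move into one of the L cells above, so it is W.
From (3,2) Maya can move to (2,2), reaching an L position.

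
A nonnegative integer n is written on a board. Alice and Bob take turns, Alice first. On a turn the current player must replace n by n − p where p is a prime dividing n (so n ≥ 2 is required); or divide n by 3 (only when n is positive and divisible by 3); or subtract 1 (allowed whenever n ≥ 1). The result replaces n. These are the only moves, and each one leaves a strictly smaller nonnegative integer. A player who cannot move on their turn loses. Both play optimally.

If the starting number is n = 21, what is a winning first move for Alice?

Move to 14.

Label each position W (a win for the player to move) or L (a loss). A position with no legal move is L; any other position is W exactly when some move reaches an L, and L when every move reaches a W.
n=0: no move → L
n=1: W (go to 0, an L position)
n=2: W (go to 0, an L position)
n=3: W (go to 0, an L position)
n=4: L (options 2(W), 3(W) are all W)
n=5: W (go to 0, an L position)
n=6: W (go to 4, an L position)
n=7: W (go to 0, an L position)
n=8: L (options 6(W), 7(W) are all W)
n=9: W (go to 8, an L position)
n=10: W (go to 8, an L position)
n=11: W (go to 0, an L position)
n=12: W (go to 4, an L position)
n=13: W (go to 0, an L position)
n=14: L (options 7(W), 12(W), 13(W) are all W)
n=15: W (go to 14, an L position)
n=16: W (go to 14, an L position)
n=17: W (go to 0, an L position)
n=18: L (options 6(W), 15(W), 16(W), 17(W) are all W)
n=19: W (go to 0, an L position)
n=20: W (go to 18, an L position)
n=21: W (go to 14, an L position)
From 21, the L positions reachable in one move are: 14, 18. Any move reaching one of these is winning.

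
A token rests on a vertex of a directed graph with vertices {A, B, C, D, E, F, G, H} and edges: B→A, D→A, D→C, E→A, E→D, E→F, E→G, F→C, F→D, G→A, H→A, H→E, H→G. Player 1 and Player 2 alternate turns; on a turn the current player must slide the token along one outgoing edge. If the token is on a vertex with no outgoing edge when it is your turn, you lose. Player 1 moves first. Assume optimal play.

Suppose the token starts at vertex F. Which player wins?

Work bottom-up. With no move the player to move loses. Otherwise the position is W if at least one move leads to an L position for the opponent, and L if every move leads to a W.
Every edge goes from a vertex to one that appears earlier in the order A, C, D, F, G, B, E, H, so processing vertices in that order labels each vertex after all of its successors.
A: no outgoing edge → L
C: no outgoing edge → L
D: W (go to C, an L position)
F: W (go to C, an L position)
G: W (go to A, an L position)
B: W (go to A, an L position)
E: W (go to A, an L position)
H: W (go to A, an L position)
From F Player 1 can move to C, reaching an L position.

Player 1 wins.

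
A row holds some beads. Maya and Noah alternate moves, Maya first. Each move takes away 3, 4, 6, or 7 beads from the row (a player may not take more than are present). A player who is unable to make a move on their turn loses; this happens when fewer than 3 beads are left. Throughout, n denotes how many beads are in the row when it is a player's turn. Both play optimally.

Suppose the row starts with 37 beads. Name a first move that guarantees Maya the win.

Work bottom-up. With no move the player to move loses. Otherwise the position is W if at least one move leads to an L position for the opponent, and L if every move leads to a W.
n=0: no move → L
n=1: no move → L
n=2: no move → L
n=3: reaches L-position 0 → W
n=4: reaches L-position 1 → W
n=5: reaches L-position 2 → W
n=6: reaches L-position 2 → W
n=7: reaches L-position 1 → W
n=8: reaches L-position 2 → W
n=9: reaches L-position 2 → W
n=10: only reaches 7(W), 6(W), 4(W), 3(W), all W → L
n=11: only reaches 8(W), 7(W), 5(W), 4(W), all W → L
n=12: only reaches 9(W), 8(W), 6(W), 5(W), all W → L
n=13: reaches L-position 10 → W
n=14: reaches L-position 11 → W
n=15: reaches L-position 12 → W
n=16: reaches L-position 12 → W
n=17: reaches L-position 11 → W
n=18: reaches L-position 12 → W
n=19: reaches L-position 12 → W
n=20: only reaches 17(W), 16(W), 14(W), 13(W), all W → L
n=21: only reaches 18(W), 17(W), 15(W), 14(W), all W → L
n=22: only reaches 19(W), 18(W), 16(W), 15(W), all W → L
n=23: reaches L-position 20 → W
n=24: reaches L-position 21 → W
n=25: reaches L-position 22 → W
n=26: reaches L-position 22 → W
n=27: reaches L-position 21 → W
n=28: reaches L-position 22 → W
n=29: reaches L-position 22 → W
n=30: only reaches 27(W), 26(W), 24(W), 23(W), all W → L
n=31: only reaches 28(W), 27(W), 25(W), 24(W), all W → L
n=32: only reaches 29(W), 28(W), 26(W), 25(W), all W → L
n=33: reaches L-position 30 → W
n=34: reaches L-position 31 → W
n=35: reaches L-position 32 → W
n=36: reaches L-position 32 → W
n=37: reaches L-position 31 → W
From 37, the L positions reachable in one move are: 31, 30. Any move reaching one of these is winning.

Remove 6, leaving 31.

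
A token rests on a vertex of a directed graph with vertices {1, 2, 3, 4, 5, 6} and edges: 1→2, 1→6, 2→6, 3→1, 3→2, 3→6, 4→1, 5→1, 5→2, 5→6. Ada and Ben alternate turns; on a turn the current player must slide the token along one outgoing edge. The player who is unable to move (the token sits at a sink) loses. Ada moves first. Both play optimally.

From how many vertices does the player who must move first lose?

Positions with no move are L. A position that does have a move is losing for the player to move precisely when every available move leads to a winning position for the opponent. Fill in the labels:
Every edge goes from a vertex to one that appears earlier in the order 6, 2, 1, 5, 3, 4, so processing vertices in that order labels each vertex after all of its successors.
6: no outgoing edge → L
2: reaches L-position 6 → W
1: reaches L-position 6 → W
5: reaches L-position 6 → W
3: reaches L-position 6 → W
4: only reaches 1(W), which is W → L
The L vertices are 4, 6; that is 2 in all.

2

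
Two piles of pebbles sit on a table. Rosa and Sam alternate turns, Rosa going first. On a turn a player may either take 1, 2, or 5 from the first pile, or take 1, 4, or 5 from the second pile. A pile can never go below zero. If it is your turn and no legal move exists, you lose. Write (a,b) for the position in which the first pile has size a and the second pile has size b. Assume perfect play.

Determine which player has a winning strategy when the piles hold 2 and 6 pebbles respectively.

Build the W/L table. Terminal = L. A non-terminal position is W if it has a move to some L; otherwise it is L.
No move ever increases a pile, so every position that can arise here has a ≤ 2 and b ≤ 6; it is enough to label the cells with 0 ≤ a ≤ 2 and 0 ≤ b ≤ 6.
Every move lowers a or b (never raises either), so fill the grid row by row in increasing a, and left to right within a row: each cell's successors are then already labelled.
      b=0  b=1  b=2  b=3  b=4  b=5  b=6
a=0:    L    W    L    W    W    W    W
a=1:    W    L    W    L    W    W    W
a=2:    W    W    W    W    L    W    L
Cells with no legal move (terminal, hence L): (0,0).
The remaining L cells, each justified by listing all of its moves:
(0,2): L (sole option (0,1)(W) is W)
(1,1): L (options (0,1)(W), (1,0)(W) are all W)
(1,3): L (options (0,3)(W), (1,2)(W) are all W)
(2,4): L (options (1,4)(W), (0,4)(W), (2,3)(W), (2,0)(W) are all W)
(2,6): L (options (1,6)(W), (0,6)(W), (2,5)(W), (2,2)(W), (2,1)(W) are all W)
Every other cell has at least one move into one of the L cells above, so it is W.
The starting position (2,6) is L: whatever Rosa does, the opponent receives a W position.

Sam wins.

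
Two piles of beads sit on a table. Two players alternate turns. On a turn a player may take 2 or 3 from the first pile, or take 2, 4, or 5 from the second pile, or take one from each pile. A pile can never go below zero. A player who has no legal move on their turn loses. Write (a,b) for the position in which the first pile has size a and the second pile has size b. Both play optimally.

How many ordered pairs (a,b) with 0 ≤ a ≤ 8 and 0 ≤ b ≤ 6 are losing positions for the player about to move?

Label each position W (a win for the player to move) or L (a loss). A position with no legal move is L; any other position is W exactly when some move reaches an L, and L when every move reaches a W.
Every move lowers a or b (never raises either), so fill the grid row by row in increasing a, and left to right within a row: each cell's successors are then already labelled.
      b=0  b=1  b=2  b=3  b=4  b=5  b=6
a=0:    L    L    W    W    W    W    W
a=1:    L    W    W    L    W    W    L
a=2:    W    W    L    L    W    W    W
a=3:    W    W    L    W    W    L    W
a=4:    W    L    W    W    L    W    W
a=5:    L    L    W    W    W    W    W
a=6:    L    W    W    L    W    W    L
a=7:    W    W    L    L    W    W    W
a=8:    W    W    L    W    W    L    W
Cells with no legal move (terminal, hence L): (0,0), (0,1), (1,0).
The remaining L cells, each justified by listing all of its moves:
(1,3): moves to (1,1)(W), (0,2)(W); every one is W ⇒ L
(1,6): moves to (1,4)(W), (1,2)(W), (1,1)(W), (0,5)(W); every one is W ⇒ L
(2,2): moves to (0,2)(W), (2,0)(W), (1,1)(W); every one is W ⇒ L
(2,3): moves to (0,3)(W), (2,1)(W), (1,2)(W); every one is W ⇒ L
(3,2): moves to (1,2)(W), (0,2)(W), (3,0)(W), (2,1)(W); every one is W ⇒ L
(3,5): moves to (1,5)(W), (0,5)(W), (3,3)(W), (3,1)(W), (3,0)(W), (2,4)(W); every one is W ⇒ L
(4,1): moves to (2,1)(W), (1,1)(W), (3,0)(W); every one is W ⇒ L
(4,4): moves to (2,4)(W), (1,4)(W), (4,2)(W), (4,0)(W), (3,3)(W); every one is W ⇒ L
(5,0): moves to (3,0)(W), (2,0)(W); every one is W ⇒ L
(5,1): moves to (3,1)(W), (2,1)(W), (4,0)(W); every one is W ⇒ L
(6,0): moves to (4,0)(W), (3,0)(W); every one is W ⇒ L
(6,3): moves to (4,3)(W), (3,3)(W), (6,1)(W), (5,2)(W); every one is W ⇒ L
(6,6): moves to (4,6)(W), (3,6)(W), (6,4)(W), (6,2)(W), (6,1)(W), (5,5)(W); every one is W ⇒ L
(7,2): moves to (5,2)(W), (4,2)(W), (7,0)(W), (6,1)(W); every one is W ⇒ L
(7,3): moves to (5,3)(W), (4,3)(W), (7,1)(W), (6,2)(W); every one is W ⇒ L
(8,2): moves to (6,2)(W), (5,2)(W), (8,0)(W), (7,1)(W); every one is W ⇒ L
(8,5): moves to (6,5)(W), (5,5)(W), (8,3)(W), (8,1)(W), (8,0)(W), (7,4)(W); every one is W ⇒ L
Every other cell has at least one move into one of the L cells above, so it is W.
L cells per row: a=0: 2, a=1: 3, a=2: 2, a=3: 2, a=4: 2, a=5: 2, a=6: 3, a=7: 2, a=8: 2; total 20.

20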